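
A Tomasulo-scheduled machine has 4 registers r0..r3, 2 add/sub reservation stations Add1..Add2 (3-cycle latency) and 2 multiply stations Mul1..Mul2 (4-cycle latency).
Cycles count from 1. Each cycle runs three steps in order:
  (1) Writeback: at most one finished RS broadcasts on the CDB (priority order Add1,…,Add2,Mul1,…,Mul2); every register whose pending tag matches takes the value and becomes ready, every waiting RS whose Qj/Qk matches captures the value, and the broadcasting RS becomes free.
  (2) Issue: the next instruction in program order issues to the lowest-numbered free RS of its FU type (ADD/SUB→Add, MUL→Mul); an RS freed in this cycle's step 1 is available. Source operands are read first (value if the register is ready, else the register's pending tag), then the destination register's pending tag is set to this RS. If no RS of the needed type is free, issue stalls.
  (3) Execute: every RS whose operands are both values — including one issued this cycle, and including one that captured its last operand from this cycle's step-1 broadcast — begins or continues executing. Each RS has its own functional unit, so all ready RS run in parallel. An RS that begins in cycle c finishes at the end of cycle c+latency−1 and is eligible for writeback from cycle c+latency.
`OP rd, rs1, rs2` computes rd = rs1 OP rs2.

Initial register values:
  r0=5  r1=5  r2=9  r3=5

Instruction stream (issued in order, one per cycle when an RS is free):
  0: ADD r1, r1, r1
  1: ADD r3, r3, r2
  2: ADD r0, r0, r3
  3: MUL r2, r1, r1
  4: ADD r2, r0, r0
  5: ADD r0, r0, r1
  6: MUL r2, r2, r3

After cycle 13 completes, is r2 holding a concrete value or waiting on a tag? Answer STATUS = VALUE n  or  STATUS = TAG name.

  c1: issue ADD r1<-Add1  regs: r0:5,r1:Add1,r2:9,r3:5
  c2: issue ADD r3<-Add2  regs: r0:5,r1:Add1,r2:9,r3:Add2
  c3: stall  regs: r0:5,r1:Add1,r2:9,r3:Add2
  c4: CDB Add1=10; issue ADD r0<-Add1  regs: r0:Add1,r1:10,r2:9,r3:Add2
  c5: CDB Add2=14; issue MUL r2<-Mul1  regs: r0:Add1,r1:10,r2:Mul1,r3:14
  c6: issue ADD r2<-Add2  regs: r0:Add1,r1:10,r2:Add2,r3:14
  c7: stall  regs: r0:Add1,r1:10,r2:Add2,r3:14
  c8: CDB Add1=19; issue ADD r0<-Add1  regs: r0:Add1,r1:10,r2:Add2,r3:14
  c9: CDB Mul1=100; issue MUL r2<-Mul1  regs: r0:Add1,r1:10,r2:Mul1,r3:14
  c10: -  regs: r0:Add1,r1:10,r2:Mul1,r3:14
  c11: CDB Add1=29  regs: r0:29,r1:10,r2:Mul1,r3:14
  c12: CDB Add2=38  regs: r0:29,r1:10,r2:Mul1,r3:14
  c13: -  regs: r0:29,r1:10,r2:Mul1,r3:14

STATUS = TAG Mul1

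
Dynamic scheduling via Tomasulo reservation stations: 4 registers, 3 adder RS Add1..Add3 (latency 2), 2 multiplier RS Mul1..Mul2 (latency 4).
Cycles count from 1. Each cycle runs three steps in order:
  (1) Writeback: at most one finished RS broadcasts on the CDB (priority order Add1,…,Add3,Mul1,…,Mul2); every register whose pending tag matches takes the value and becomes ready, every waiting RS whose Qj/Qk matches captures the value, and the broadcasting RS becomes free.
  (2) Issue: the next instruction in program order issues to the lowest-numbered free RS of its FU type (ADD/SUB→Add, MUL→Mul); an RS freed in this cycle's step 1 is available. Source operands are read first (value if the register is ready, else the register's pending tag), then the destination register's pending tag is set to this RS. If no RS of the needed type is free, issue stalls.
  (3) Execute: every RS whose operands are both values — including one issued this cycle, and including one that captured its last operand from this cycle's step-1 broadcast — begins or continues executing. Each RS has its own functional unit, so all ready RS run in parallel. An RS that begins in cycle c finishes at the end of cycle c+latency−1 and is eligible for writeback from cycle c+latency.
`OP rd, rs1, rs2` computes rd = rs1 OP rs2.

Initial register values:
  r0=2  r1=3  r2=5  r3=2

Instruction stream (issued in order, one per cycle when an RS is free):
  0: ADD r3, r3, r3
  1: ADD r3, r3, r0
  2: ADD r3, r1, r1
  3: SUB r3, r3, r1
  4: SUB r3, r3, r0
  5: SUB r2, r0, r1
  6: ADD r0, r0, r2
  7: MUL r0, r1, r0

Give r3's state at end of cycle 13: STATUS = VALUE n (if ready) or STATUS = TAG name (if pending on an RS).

STATUS = VALUE 1

cycle 1: issue ADD r3<-Add1 // r0:2,r1:3,r2:5,r3:Add1
cycle 2: issue ADD r3<-Add2 // r0:2,r1:3,r2:5,r3:Add2
cycle 3: CDB Add1=4; issue ADD r3<-Add1 // r0:2,r1:3,r2:5,r3:Add1
cycle 4: issue SUB r3<-Add3 // r0:2,r1:3,r2:5,r3:Add3
cycle 5: CDB Add1=6; issue SUB r3<-Add1 // r0:2,r1:3,r2:5,r3:Add1
cycle 6: CDB Add2=6; issue SUB r2<-Add2 // r0:2,r1:3,r2:Add2,r3:Add1
cycle 7: CDB Add3=3; issue ADD r0<-Add3 // r0:Add3,r1:3,r2:Add2,r3:Add1
cycle 8: CDB Add2=-1; issue MUL r0<-Mul1 // r0:Mul1,r1:3,r2:-1,r3:Add1
cycle 9: CDB Add1=1 // r0:Mul1,r1:3,r2:-1,r3:1
cycle 10: CDB Add3=1 // r0:Mul1,r1:3,r2:-1,r3:1
cycle 11: - // r0:Mul1,r1:3,r2:-1,r3:1
cycle 12: - // r0:Mul1,r1:3,r2:-1,r3:1
cycle 13: - // r0:Mul1,r1:3,r2:-1,r3:1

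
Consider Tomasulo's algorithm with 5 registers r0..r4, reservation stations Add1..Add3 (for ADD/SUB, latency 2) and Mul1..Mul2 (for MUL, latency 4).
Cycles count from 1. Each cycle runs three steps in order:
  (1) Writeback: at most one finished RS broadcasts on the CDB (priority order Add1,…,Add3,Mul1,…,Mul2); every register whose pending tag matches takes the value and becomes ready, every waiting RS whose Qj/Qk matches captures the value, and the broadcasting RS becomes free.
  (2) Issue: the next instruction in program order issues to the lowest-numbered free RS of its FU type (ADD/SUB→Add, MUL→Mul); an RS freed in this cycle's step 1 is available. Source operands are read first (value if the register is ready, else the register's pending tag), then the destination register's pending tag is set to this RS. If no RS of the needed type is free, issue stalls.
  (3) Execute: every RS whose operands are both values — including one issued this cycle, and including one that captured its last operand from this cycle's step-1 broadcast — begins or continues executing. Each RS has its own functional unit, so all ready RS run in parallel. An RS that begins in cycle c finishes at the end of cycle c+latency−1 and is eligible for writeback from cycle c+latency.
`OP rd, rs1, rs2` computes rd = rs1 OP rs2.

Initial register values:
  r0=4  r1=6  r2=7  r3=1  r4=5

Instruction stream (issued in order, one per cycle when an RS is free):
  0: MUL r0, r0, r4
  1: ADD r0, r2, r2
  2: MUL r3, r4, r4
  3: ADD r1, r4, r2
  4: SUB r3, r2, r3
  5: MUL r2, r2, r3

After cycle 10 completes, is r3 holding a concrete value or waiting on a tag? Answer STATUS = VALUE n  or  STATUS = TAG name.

STATUS = VALUE -18

cycle 1: issue MUL r0<-Mul1 // r0:Mul1,r1:6,r2:7,r3:1,r4:5
cycle 2: issue ADD r0<-Add1 // r0:Add1,r1:6,r2:7,r3:1,r4:5
cycle 3: issue MUL r3<-Mul2 // r0:Add1,r1:6,r2:7,r3:Mul2,r4:5
cycle 4: CDB Add1=14; issue ADD r1<-Add1 // r0:14,r1:Add1,r2:7,r3:Mul2,r4:5
cycle 5: CDB Mul1=20; issue SUB r3<-Add2 // r0:14,r1:Add1,r2:7,r3:Add2,r4:5
cycle 6: CDB Add1=12; issue MUL r2<-Mul1 // r0:14,r1:12,r2:Mul1,r3:Add2,r4:5
cycle 7: CDB Mul2=25 // r0:14,r1:12,r2:Mul1,r3:Add2,r4:5
cycle 8: - // r0:14,r1:12,r2:Mul1,r3:Add2,r4:5
cycle 9: CDB Add2=-18 // r0:14,r1:12,r2:Mul1,r3:-18,r4:5
cycle 10: - // r0:14,r1:12,r2:Mul1,r3:-18,r4:5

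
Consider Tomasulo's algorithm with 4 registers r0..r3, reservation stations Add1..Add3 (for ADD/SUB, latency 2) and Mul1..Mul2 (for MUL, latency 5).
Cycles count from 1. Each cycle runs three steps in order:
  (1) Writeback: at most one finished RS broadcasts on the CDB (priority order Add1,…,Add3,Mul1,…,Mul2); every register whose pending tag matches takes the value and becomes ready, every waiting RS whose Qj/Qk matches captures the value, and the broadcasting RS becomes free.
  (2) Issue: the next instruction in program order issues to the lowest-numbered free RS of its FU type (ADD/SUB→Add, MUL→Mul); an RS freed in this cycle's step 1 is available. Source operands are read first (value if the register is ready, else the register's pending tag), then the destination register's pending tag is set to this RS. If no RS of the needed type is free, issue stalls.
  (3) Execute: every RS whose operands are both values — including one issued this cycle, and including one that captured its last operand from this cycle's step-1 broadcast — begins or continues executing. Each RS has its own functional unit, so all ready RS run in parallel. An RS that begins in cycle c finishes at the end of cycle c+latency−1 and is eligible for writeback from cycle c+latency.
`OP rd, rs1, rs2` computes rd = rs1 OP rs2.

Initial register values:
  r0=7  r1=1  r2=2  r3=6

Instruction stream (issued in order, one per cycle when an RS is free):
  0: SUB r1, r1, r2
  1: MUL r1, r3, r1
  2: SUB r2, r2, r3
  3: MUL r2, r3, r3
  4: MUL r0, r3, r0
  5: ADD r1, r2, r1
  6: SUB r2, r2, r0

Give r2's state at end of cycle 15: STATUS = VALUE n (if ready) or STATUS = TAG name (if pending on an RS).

STATUS = VALUE -6

cycle 1: issue SUB r1<-Add1 // r0:7,r1:Add1,r2:2,r3:6
cycle 2: issue MUL r1<-Mul1 // r0:7,r1:Mul1,r2:2,r3:6
cycle 3: CDB Add1=-1; issue SUB r2<-Add1 // r0:7,r1:Mul1,r2:Add1,r3:6
cycle 4: issue MUL r2<-Mul2 // r0:7,r1:Mul1,r2:Mul2,r3:6
cycle 5: CDB Add1=-4; stall // r0:7,r1:Mul1,r2:Mul2,r3:6
cycle 6: stall // r0:7,r1:Mul1,r2:Mul2,r3:6
cycle 7: stall // r0:7,r1:Mul1,r2:Mul2,r3:6
cycle 8: CDB Mul1=-6; issue MUL r0<-Mul1 // r0:Mul1,r1:-6,r2:Mul2,r3:6
cycle 9: CDB Mul2=36; issue ADD r1<-Add1 // r0:Mul1,r1:Add1,r2:36,r3:6
cycle 10: issue SUB r2<-Add2 // r0:Mul1,r1:Add1,r2:Add2,r3:6
cycle 11: CDB Add1=30 // r0:Mul1,r1:30,r2:Add2,r3:6
cycle 12: - // r0:Mul1,r1:30,r2:Add2,r3:6
cycle 13: CDB Mul1=42 // r0:42,r1:30,r2:Add2,r3:6
cycle 14: - // r0:42,r1:30,r2:Add2,r3:6
cycle 15: CDB Add2=-6 // r0:42,r1:30,r2:-6,r3:6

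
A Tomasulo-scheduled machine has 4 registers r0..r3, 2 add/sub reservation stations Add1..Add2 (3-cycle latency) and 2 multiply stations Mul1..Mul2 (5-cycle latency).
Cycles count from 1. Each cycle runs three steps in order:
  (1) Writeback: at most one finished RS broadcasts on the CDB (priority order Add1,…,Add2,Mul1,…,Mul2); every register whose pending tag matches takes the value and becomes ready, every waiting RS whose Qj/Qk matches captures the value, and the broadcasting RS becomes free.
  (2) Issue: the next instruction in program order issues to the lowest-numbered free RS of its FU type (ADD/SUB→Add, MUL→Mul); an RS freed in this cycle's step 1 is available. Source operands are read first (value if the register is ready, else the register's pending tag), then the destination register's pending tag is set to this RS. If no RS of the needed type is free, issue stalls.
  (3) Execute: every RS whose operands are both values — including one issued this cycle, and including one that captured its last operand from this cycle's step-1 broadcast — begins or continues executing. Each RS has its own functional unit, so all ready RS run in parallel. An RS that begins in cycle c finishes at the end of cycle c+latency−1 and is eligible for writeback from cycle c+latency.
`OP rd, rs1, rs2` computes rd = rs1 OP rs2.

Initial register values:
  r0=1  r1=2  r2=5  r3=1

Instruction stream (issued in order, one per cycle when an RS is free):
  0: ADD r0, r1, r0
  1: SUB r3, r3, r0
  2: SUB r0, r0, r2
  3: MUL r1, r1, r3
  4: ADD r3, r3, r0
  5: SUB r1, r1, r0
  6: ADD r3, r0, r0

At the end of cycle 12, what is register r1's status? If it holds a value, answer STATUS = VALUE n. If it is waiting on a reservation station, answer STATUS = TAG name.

STATUS = TAG Add2

  c1: issue ADD r0<-Add1  regs: r0:Add1,r1:2,r2:5,r3:1
  c2: issue SUB r3<-Add2  regs: r0:Add1,r1:2,r2:5,r3:Add2
  c3: stall  regs: r0:Add1,r1:2,r2:5,r3:Add2
  c4: CDB Add1=3; issue SUB r0<-Add1  regs: r0:Add1,r1:2,r2:5,r3:Add2
  c5: issue MUL r1<-Mul1  regs: r0:Add1,r1:Mul1,r2:5,r3:Add2
  c6: stall  regs: r0:Add1,r1:Mul1,r2:5,r3:Add2
  c7: CDB Add1=-2; issue ADD r3<-Add1  regs: r0:-2,r1:Mul1,r2:5,r3:Add1
  c8: CDB Add2=-2; issue SUB r1<-Add2  regs: r0:-2,r1:Add2,r2:5,r3:Add1
  c9: stall  regs: r0:-2,r1:Add2,r2:5,r3:Add1
  c10: stall  regs: r0:-2,r1:Add2,r2:5,r3:Add1
  c11: CDB Add1=-4; issue ADD r3<-Add1  regs: r0:-2,r1:Add2,r2:5,r3:Add1
  c12: -  regs: r0:-2,r1:Add2,r2:5,r3:Add1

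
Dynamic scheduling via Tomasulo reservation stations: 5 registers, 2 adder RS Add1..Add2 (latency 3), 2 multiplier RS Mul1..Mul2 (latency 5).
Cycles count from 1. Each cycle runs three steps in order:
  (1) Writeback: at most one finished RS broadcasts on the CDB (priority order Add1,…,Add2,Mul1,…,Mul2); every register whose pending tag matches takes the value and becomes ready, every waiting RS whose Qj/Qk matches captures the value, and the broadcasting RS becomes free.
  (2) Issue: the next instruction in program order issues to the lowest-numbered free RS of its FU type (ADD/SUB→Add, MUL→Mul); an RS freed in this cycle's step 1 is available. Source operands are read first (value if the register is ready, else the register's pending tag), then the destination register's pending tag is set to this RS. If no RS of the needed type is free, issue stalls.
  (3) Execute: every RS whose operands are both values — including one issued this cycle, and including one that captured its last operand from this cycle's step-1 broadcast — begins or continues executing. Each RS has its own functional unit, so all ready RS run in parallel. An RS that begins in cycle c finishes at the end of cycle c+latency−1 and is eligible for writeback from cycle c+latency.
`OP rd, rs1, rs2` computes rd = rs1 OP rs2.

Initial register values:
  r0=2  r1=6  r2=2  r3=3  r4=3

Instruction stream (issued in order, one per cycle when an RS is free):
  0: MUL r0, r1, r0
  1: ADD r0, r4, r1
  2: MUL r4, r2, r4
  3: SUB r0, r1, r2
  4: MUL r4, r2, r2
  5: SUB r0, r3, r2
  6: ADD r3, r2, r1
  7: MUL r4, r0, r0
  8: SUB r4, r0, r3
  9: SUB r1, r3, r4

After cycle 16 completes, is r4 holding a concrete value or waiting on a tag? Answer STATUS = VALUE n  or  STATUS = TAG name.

STATUS = VALUE -7

c1: issue MUL r0<-Mul1 | r0:Mul1,r1:6,r2:2,r3:3,r4:3
c2: issue ADD r0<-Add1 | r0:Add1,r1:6,r2:2,r3:3,r4:3
c3: issue MUL r4<-Mul2 | r0:Add1,r1:6,r2:2,r3:3,r4:Mul2
c4: issue SUB r0<-Add2 | r0:Add2,r1:6,r2:2,r3:3,r4:Mul2
c5: CDB Add1=9; stall | r0:Add2,r1:6,r2:2,r3:3,r4:Mul2
c6: CDB Mul1=12; issue MUL r4<-Mul1 | r0:Add2,r1:6,r2:2,r3:3,r4:Mul1
c7: CDB Add2=4; issue SUB r0<-Add1 | r0:Add1,r1:6,r2:2,r3:3,r4:Mul1
c8: CDB Mul2=6; issue ADD r3<-Add2 | r0:Add1,r1:6,r2:2,r3:Add2,r4:Mul1
c9: issue MUL r4<-Mul2 | r0:Add1,r1:6,r2:2,r3:Add2,r4:Mul2
c10: CDB Add1=1; issue SUB r4<-Add1 | r0:1,r1:6,r2:2,r3:Add2,r4:Add1
c11: CDB Add2=8; issue SUB r1<-Add2 | r0:1,r1:Add2,r2:2,r3:8,r4:Add1
c12: CDB Mul1=4 | r0:1,r1:Add2,r2:2,r3:8,r4:Add1
c13: - | r0:1,r1:Add2,r2:2,r3:8,r4:Add1
c14: CDB Add1=-7 | r0:1,r1:Add2,r2:2,r3:8,r4:-7
c15: CDB Mul2=1 | r0:1,r1:Add2,r2:2,r3:8,r4:-7
c16: - | r0:1,r1:Add2,r2:2,r3:8,r4:-7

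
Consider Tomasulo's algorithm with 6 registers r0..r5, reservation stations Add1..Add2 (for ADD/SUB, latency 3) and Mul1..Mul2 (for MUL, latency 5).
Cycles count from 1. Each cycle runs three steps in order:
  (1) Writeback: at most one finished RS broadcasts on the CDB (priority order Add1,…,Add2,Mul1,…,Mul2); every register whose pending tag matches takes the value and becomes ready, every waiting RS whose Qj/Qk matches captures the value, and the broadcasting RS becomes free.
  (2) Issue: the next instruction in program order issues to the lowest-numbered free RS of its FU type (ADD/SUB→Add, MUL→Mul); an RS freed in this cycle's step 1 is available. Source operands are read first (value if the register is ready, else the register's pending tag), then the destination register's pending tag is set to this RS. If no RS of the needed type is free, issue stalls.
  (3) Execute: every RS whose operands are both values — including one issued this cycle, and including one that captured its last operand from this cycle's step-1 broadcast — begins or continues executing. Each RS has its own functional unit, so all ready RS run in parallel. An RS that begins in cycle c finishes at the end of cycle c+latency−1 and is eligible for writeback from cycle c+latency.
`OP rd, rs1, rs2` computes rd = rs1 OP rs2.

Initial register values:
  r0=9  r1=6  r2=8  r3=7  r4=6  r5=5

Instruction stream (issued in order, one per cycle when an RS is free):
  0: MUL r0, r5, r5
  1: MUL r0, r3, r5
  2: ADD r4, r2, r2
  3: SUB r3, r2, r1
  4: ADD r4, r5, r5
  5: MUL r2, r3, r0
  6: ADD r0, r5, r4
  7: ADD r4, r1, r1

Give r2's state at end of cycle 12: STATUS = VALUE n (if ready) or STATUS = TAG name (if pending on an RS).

STATUS = TAG Mul1

c1: issue MUL r0<-Mul1 | r0:Mul1,r1:6,r2:8,r3:7,r4:6,r5:5
c2: issue MUL r0<-Mul2 | r0:Mul2,r1:6,r2:8,r3:7,r4:6,r5:5
c3: issue ADD r4<-Add1 | r0:Mul2,r1:6,r2:8,r3:7,r4:Add1,r5:5
c4: issue SUB r3<-Add2 | r0:Mul2,r1:6,r2:8,r3:Add2,r4:Add1,r5:5
c5: stall | r0:Mul2,r1:6,r2:8,r3:Add2,r4:Add1,r5:5
c6: CDB Add1=16; issue ADD r4<-Add1 | r0:Mul2,r1:6,r2:8,r3:Add2,r4:Add1,r5:5
c7: CDB Add2=2; stall | r0:Mul2,r1:6,r2:8,r3:2,r4:Add1,r5:5
c8: CDB Mul1=25; issue MUL r2<-Mul1 | r0:Mul2,r1:6,r2:Mul1,r3:2,r4:Add1,r5:5
c9: CDB Add1=10; issue ADD r0<-Add1 | r0:Add1,r1:6,r2:Mul1,r3:2,r4:10,r5:5
c10: CDB Mul2=35; issue ADD r4<-Add2 | r0:Add1,r1:6,r2:Mul1,r3:2,r4:Add2,r5:5
c11: - | r0:Add1,r1:6,r2:Mul1,r3:2,r4:Add2,r5:5
c12: CDB Add1=15 | r0:15,r1:6,r2:Mul1,r3:2,r4:Add2,r5:5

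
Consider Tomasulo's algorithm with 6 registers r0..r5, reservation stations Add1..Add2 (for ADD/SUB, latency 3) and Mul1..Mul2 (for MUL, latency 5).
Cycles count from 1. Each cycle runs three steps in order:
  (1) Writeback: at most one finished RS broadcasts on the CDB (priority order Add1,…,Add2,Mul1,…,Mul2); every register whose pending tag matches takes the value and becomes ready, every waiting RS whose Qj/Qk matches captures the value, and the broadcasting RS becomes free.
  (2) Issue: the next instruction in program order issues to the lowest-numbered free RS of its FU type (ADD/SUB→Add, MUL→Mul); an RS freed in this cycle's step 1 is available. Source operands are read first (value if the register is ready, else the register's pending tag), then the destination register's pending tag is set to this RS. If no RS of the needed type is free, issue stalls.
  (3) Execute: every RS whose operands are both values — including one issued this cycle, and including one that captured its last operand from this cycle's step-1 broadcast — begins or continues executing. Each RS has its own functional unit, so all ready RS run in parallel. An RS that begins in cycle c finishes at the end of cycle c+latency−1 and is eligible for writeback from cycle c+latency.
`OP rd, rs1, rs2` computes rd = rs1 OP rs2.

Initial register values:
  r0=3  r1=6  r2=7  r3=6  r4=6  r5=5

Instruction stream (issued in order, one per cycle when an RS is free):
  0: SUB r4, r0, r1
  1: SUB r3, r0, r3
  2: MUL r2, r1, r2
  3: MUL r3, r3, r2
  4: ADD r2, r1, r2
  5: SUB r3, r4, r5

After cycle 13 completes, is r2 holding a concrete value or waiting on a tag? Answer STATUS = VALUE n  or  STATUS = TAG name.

c1: issue SUB r4<-Add1 | r0:3,r1:6,r2:7,r3:6,r4:Add1,r5:5
c2: issue SUB r3<-Add2 | r0:3,r1:6,r2:7,r3:Add2,r4:Add1,r5:5
c3: issue MUL r2<-Mul1 | r0:3,r1:6,r2:Mul1,r3:Add2,r4:Add1,r5:5
c4: CDB Add1=-3; issue MUL r3<-Mul2 | r0:3,r1:6,r2:Mul1,r3:Mul2,r4:-3,r5:5
c5: CDB Add2=-3; issue ADD r2<-Add1 | r0:3,r1:6,r2:Add1,r3:Mul2,r4:-3,r5:5
c6: issue SUB r3<-Add2 | r0:3,r1:6,r2:Add1,r3:Add2,r4:-3,r5:5
c7: - | r0:3,r1:6,r2:Add1,r3:Add2,r4:-3,r5:5
c8: CDB Mul1=42 | r0:3,r1:6,r2:Add1,r3:Add2,r4:-3,r5:5
c9: CDB Add2=-8 | r0:3,r1:6,r2:Add1,r3:-8,r4:-3,r5:5
c10: - | r0:3,r1:6,r2:Add1,r3:-8,r4:-3,r5:5
c11: CDB Add1=48 | r0:3,r1:6,r2:48,r3:-8,r4:-3,r5:5
c12: - | r0:3,r1:6,r2:48,r3:-8,r4:-3,r5:5
c13: CDB Mul2=-126 | r0:3,r1:6,r2:48,r3:-8,r4:-3,r5:5

STATUS = VALUE 48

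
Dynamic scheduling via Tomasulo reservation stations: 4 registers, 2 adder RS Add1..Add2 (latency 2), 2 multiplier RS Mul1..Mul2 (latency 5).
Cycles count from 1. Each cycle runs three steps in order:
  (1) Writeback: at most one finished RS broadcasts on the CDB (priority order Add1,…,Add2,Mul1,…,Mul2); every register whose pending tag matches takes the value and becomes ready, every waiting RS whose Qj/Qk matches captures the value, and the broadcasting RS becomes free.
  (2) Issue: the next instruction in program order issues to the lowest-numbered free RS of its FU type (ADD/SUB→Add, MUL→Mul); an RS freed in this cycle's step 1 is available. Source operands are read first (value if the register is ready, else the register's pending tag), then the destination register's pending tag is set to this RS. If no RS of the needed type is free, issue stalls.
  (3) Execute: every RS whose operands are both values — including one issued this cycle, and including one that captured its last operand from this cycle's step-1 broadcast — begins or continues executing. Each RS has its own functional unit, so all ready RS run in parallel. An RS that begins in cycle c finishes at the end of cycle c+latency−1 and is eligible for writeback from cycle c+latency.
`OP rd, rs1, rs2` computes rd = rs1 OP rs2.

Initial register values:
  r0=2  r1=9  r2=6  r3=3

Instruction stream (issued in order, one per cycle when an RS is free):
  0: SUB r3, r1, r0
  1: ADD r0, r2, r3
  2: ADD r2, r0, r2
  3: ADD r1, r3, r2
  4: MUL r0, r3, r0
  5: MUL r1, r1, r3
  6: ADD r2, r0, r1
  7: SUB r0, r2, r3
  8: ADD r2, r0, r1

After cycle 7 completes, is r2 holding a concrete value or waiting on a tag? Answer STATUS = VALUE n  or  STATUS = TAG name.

STATUS = VALUE 19

c1: issue SUB r3<-Add1 | r0:2,r1:9,r2:6,r3:Add1
c2: issue ADD r0<-Add2 | r0:Add2,r1:9,r2:6,r3:Add1
c3: CDB Add1=7; issue ADD r2<-Add1 | r0:Add2,r1:9,r2:Add1,r3:7
c4: stall | r0:Add2,r1:9,r2:Add1,r3:7
c5: CDB Add2=13; issue ADD r1<-Add2 | r0:13,r1:Add2,r2:Add1,r3:7
c6: issue MUL r0<-Mul1 | r0:Mul1,r1:Add2,r2:Add1,r3:7
c7: CDB Add1=19; issue MUL r1<-Mul2 | r0:Mul1,r1:Mul2,r2:19,r3:7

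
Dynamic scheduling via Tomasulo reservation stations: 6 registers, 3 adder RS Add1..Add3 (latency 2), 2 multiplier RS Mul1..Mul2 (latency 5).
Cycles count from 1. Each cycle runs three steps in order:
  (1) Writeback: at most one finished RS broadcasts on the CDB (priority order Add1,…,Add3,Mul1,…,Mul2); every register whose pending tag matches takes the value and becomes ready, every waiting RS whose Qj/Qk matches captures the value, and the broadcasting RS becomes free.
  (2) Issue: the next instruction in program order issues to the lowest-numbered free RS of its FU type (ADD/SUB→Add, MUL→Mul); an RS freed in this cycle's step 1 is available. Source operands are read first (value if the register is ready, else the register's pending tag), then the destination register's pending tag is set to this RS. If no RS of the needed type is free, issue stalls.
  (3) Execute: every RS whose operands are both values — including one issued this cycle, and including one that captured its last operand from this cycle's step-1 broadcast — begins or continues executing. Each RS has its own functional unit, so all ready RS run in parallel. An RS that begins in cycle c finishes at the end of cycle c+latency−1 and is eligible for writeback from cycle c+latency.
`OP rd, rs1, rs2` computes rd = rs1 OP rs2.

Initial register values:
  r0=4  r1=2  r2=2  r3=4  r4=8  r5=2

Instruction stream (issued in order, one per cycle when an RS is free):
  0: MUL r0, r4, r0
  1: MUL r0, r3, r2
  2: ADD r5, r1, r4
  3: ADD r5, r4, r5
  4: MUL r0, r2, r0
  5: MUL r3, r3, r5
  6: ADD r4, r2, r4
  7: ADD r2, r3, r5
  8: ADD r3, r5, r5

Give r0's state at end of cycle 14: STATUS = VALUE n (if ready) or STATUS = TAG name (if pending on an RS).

  c1: issue MUL r0<-Mul1  regs: r0:Mul1,r1:2,r2:2,r3:4,r4:8,r5:2
  c2: issue MUL r0<-Mul2  regs: r0:Mul2,r1:2,r2:2,r3:4,r4:8,r5:2
  c3: issue ADD r5<-Add1  regs: r0:Mul2,r1:2,r2:2,r3:4,r4:8,r5:Add1
  c4: issue ADD r5<-Add2  regs: r0:Mul2,r1:2,r2:2,r3:4,r4:8,r5:Add2
  c5: CDB Add1=10; stall  regs: r0:Mul2,r1:2,r2:2,r3:4,r4:8,r5:Add2
  c6: CDB Mul1=32; issue MUL r0<-Mul1  regs: r0:Mul1,r1:2,r2:2,r3:4,r4:8,r5:Add2
  c7: CDB Add2=18; stall  regs: r0:Mul1,r1:2,r2:2,r3:4,r4:8,r5:18
  c8: CDB Mul2=8; issue MUL r3<-Mul2  regs: r0:Mul1,r1:2,r2:2,r3:Mul2,r4:8,r5:18
  c9: issue ADD r4<-Add1  regs: r0:Mul1,r1:2,r2:2,r3:Mul2,r4:Add1,r5:18
  c10: issue ADD r2<-Add2  regs: r0:Mul1,r1:2,r2:Add2,r3:Mul2,r4:Add1,r5:18
  c11: CDB Add1=10; issue ADD r3<-Add1  regs: r0:Mul1,r1:2,r2:Add2,r3:Add1,r4:10,r5:18
  c12: -  regs: r0:Mul1,r1:2,r2:Add2,r3:Add1,r4:10,r5:18
  c13: CDB Add1=36  regs: r0:Mul1,r1:2,r2:Add2,r3:36,r4:10,r5:18
  c14: CDB Mul1=16  regs: r0:16,r1:2,r2:Add2,r3:36,r4:10,r5:18

STATUS = VALUE 16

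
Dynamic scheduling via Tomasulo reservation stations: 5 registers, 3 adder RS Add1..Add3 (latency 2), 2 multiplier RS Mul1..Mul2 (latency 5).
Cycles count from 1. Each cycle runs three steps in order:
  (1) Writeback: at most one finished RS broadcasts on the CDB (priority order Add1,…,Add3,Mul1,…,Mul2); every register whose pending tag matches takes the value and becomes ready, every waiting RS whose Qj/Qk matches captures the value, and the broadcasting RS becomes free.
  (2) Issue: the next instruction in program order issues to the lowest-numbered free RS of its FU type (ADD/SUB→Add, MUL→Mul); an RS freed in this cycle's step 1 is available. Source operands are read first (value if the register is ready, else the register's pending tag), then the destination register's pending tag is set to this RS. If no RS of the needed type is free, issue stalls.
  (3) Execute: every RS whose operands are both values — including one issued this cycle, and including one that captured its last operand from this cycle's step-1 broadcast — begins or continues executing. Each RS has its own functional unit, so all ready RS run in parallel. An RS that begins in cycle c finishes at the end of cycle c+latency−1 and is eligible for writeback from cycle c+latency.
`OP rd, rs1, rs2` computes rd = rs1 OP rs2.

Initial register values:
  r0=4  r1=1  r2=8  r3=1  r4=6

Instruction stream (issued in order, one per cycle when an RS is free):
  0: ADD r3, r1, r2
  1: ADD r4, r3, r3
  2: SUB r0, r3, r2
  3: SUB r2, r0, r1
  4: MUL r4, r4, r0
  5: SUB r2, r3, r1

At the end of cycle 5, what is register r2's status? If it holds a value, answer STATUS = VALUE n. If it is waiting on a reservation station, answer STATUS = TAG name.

STATUS = TAG Add3

  c1: issue ADD r3<-Add1  regs: r0:4,r1:1,r2:8,r3:Add1,r4:6
  c2: issue ADD r4<-Add2  regs: r0:4,r1:1,r2:8,r3:Add1,r4:Add2
  c3: CDB Add1=9; issue SUB r0<-Add1  regs: r0:Add1,r1:1,r2:8,r3:9,r4:Add2
  c4: issue SUB r2<-Add3  regs: r0:Add1,r1:1,r2:Add3,r3:9,r4:Add2
  c5: CDB Add1=1; issue MUL r4<-Mul1  regs: r0:1,r1:1,r2:Add3,r3:9,r4:Mul1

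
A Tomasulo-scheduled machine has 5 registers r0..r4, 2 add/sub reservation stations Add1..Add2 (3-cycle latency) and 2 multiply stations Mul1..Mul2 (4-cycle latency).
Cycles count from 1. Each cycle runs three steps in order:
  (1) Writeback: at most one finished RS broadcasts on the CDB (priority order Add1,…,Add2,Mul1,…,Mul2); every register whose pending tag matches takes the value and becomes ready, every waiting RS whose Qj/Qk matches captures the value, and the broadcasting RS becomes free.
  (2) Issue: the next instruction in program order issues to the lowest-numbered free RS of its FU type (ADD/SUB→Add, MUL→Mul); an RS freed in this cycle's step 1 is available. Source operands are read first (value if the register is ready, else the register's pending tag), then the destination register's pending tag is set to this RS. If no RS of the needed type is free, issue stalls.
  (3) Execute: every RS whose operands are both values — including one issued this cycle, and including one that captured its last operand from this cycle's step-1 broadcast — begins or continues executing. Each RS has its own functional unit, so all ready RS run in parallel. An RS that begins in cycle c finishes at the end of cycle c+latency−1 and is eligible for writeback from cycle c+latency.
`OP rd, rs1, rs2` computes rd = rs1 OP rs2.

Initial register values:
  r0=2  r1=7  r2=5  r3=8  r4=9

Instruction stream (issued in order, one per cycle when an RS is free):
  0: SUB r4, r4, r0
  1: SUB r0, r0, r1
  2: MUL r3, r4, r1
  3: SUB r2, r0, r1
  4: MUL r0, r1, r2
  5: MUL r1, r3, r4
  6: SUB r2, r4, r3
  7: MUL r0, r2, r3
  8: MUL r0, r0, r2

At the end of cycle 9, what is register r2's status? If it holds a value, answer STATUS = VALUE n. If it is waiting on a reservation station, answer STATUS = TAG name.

c1: issue SUB r4<-Add1 | r0:2,r1:7,r2:5,r3:8,r4:Add1
c2: issue SUB r0<-Add2 | r0:Add2,r1:7,r2:5,r3:8,r4:Add1
c3: issue MUL r3<-Mul1 | r0:Add2,r1:7,r2:5,r3:Mul1,r4:Add1
c4: CDB Add1=7; issue SUB r2<-Add1 | r0:Add2,r1:7,r2:Add1,r3:Mul1,r4:7
c5: CDB Add2=-5; issue MUL r0<-Mul2 | r0:Mul2,r1:7,r2:Add1,r3:Mul1,r4:7
c6: stall | r0:Mul2,r1:7,r2:Add1,r3:Mul1,r4:7
c7: stall | r0:Mul2,r1:7,r2:Add1,r3:Mul1,r4:7
c8: CDB Add1=-12; stall | r0:Mul2,r1:7,r2:-12,r3:Mul1,r4:7
c9: CDB Mul1=49; issue MUL r1<-Mul1 | r0:Mul2,r1:Mul1,r2:-12,r3:49,r4:7

STATUS = VALUE -12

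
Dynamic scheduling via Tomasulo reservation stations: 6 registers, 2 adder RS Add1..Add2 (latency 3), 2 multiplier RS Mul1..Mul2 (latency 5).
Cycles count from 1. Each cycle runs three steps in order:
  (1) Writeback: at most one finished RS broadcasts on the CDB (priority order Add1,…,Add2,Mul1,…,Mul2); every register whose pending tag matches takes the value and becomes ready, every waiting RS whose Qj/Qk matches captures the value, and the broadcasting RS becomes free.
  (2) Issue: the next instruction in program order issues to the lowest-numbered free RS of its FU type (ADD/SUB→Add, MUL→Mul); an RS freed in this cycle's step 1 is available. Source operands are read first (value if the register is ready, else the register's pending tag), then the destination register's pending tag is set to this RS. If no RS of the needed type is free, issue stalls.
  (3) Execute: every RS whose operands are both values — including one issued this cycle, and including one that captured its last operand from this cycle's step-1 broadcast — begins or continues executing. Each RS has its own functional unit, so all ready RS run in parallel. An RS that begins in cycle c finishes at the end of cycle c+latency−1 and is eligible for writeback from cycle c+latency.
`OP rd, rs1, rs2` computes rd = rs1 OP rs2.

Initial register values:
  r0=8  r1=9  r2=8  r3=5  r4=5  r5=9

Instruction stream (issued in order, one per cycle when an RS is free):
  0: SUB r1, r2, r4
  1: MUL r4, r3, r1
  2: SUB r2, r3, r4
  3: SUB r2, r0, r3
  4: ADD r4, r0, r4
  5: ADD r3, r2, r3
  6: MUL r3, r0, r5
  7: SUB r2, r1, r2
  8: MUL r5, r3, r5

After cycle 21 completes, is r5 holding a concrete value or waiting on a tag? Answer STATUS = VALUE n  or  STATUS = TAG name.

  c1: issue SUB r1<-Add1  regs: r0:8,r1:Add1,r2:8,r3:5,r4:5,r5:9
  c2: issue MUL r4<-Mul1  regs: r0:8,r1:Add1,r2:8,r3:5,r4:Mul1,r5:9
  c3: issue SUB r2<-Add2  regs: r0:8,r1:Add1,r2:Add2,r3:5,r4:Mul1,r5:9
  c4: CDB Add1=3; issue SUB r2<-Add1  regs: r0:8,r1:3,r2:Add1,r3:5,r4:Mul1,r5:9
  c5: stall  regs: r0:8,r1:3,r2:Add1,r3:5,r4:Mul1,r5:9
  c6: stall  regs: r0:8,r1:3,r2:Add1,r3:5,r4:Mul1,r5:9
  c7: CDB Add1=3; issue ADD r4<-Add1  regs: r0:8,r1:3,r2:3,r3:5,r4:Add1,r5:9
  c8: stall  regs: r0:8,r1:3,r2:3,r3:5,r4:Add1,r5:9
  c9: CDB Mul1=15; stall  regs: r0:8,r1:3,r2:3,r3:5,r4:Add1,r5:9
  c10: stall  regs: r0:8,r1:3,r2:3,r3:5,r4:Add1,r5:9
  c11: stall  regs: r0:8,r1:3,r2:3,r3:5,r4:Add1,r5:9
  c12: CDB Add1=23; issue ADD r3<-Add1  regs: r0:8,r1:3,r2:3,r3:Add1,r4:23,r5:9
  c13: CDB Add2=-10; issue MUL r3<-Mul1  regs: r0:8,r1:3,r2:3,r3:Mul1,r4:23,r5:9
  c14: issue SUB r2<-Add2  regs: r0:8,r1:3,r2:Add2,r3:Mul1,r4:23,r5:9
  c15: CDB Add1=8; issue MUL r5<-Mul2  regs: r0:8,r1:3,r2:Add2,r3:Mul1,r4:23,r5:Mul2
  c16: -  regs: r0:8,r1:3,r2:Add2,r3:Mul1,r4:23,r5:Mul2
  c17: CDB Add2=0  regs: r0:8,r1:3,r2:0,r3:Mul1,r4:23,r5:Mul2
  c18: CDB Mul1=72  regs: r0:8,r1:3,r2:0,r3:72,r4:23,r5:Mul2
  c19: -  regs: r0:8,r1:3,r2:0,r3:72,r4:23,r5:Mul2
  c20: -  regs: r0:8,r1:3,r2:0,r3:72,r4:23,r5:Mul2
  c21: -  regs: r0:8,r1:3,r2:0,r3:72,r4:23,r5:Mul2

STATUS = TAG Mul2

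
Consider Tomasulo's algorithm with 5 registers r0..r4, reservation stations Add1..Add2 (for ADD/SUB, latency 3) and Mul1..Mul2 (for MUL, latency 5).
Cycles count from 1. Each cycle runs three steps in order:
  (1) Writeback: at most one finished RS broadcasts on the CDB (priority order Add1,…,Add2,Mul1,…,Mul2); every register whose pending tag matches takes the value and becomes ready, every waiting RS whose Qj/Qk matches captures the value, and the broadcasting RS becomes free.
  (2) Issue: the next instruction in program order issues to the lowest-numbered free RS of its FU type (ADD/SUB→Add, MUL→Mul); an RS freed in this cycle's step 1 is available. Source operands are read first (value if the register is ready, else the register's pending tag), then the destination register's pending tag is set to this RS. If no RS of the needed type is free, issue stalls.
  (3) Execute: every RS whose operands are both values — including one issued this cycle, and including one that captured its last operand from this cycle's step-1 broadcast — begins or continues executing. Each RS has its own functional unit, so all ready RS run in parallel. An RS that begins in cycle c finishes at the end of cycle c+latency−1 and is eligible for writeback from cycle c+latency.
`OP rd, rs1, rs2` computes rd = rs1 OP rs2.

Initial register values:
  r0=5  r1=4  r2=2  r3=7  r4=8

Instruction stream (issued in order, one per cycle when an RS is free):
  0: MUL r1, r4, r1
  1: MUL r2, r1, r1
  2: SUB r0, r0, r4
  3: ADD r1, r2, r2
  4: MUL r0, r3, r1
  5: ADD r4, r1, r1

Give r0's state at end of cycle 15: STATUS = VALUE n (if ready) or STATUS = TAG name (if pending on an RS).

cycle 1: issue MUL r1<-Mul1 // r0:5,r1:Mul1,r2:2,r3:7,r4:8
cycle 2: issue MUL r2<-Mul2 // r0:5,r1:Mul1,r2:Mul2,r3:7,r4:8
cycle 3: issue SUB r0<-Add1 // r0:Add1,r1:Mul1,r2:Mul2,r3:7,r4:8
cycle 4: issue ADD r1<-Add2 // r0:Add1,r1:Add2,r2:Mul2,r3:7,r4:8
cycle 5: stall // r0:Add1,r1:Add2,r2:Mul2,r3:7,r4:8
cycle 6: CDB Add1=-3; stall // r0:-3,r1:Add2,r2:Mul2,r3:7,r4:8
cycle 7: CDB Mul1=32; issue MUL r0<-Mul1 // r0:Mul1,r1:Add2,r2:Mul2,r3:7,r4:8
cycle 8: issue ADD r4<-Add1 // r0:Mul1,r1:Add2,r2:Mul2,r3:7,r4:Add1
cycle 9: - // r0:Mul1,r1:Add2,r2:Mul2,r3:7,r4:Add1
cycle 10: - // r0:Mul1,r1:Add2,r2:Mul2,r3:7,r4:Add1
cycle 11: - // r0:Mul1,r1:Add2,r2:Mul2,r3:7,r4:Add1
cycle 12: CDB Mul2=1024 // r0:Mul1,r1:Add2,r2:1024,r3:7,r4:Add1
cycle 13: - // r0:Mul1,r1:Add2,r2:1024,r3:7,r4:Add1
cycle 14: - // r0:Mul1,r1:Add2,r2:1024,r3:7,r4:Add1
cycle 15: CDB Add2=2048 // r0:Mul1,r1:2048,r2:1024,r3:7,r4:Add1

STATUS = TAG Mul1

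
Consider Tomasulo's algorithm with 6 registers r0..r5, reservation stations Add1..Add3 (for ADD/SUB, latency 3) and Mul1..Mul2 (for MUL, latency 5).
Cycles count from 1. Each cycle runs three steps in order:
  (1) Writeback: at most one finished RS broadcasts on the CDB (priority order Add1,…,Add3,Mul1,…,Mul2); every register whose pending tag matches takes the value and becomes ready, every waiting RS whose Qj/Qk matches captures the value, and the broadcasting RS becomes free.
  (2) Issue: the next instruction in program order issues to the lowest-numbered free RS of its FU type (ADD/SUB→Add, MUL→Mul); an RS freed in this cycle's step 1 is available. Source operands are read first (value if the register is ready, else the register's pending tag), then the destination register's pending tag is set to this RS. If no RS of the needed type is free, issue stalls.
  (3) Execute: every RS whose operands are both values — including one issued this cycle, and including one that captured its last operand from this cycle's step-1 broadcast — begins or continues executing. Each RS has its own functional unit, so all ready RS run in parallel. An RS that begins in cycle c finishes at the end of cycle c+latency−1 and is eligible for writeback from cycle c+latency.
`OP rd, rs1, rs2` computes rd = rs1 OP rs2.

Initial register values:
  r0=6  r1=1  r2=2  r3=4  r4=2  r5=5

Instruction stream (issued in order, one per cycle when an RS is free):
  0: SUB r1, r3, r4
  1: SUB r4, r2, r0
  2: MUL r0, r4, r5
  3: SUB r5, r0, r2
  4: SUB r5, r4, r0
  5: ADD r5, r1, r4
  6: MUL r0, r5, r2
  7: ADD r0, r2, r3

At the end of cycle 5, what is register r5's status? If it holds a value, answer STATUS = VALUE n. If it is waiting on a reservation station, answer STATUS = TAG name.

STATUS = TAG Add2

  c1: issue SUB r1<-Add1  regs: r0:6,r1:Add1,r2:2,r3:4,r4:2,r5:5
  c2: issue SUB r4<-Add2  regs: r0:6,r1:Add1,r2:2,r3:4,r4:Add2,r5:5
  c3: issue MUL r0<-Mul1  regs: r0:Mul1,r1:Add1,r2:2,r3:4,r4:Add2,r5:5
  c4: CDB Add1=2; issue SUB r5<-Add1  regs: r0:Mul1,r1:2,r2:2,r3:4,r4:Add2,r5:Add1
  c5: CDB Add2=-4; issue SUB r5<-Add2  regs: r0:Mul1,r1:2,r2:2,r3:4,r4:-4,r5:Add2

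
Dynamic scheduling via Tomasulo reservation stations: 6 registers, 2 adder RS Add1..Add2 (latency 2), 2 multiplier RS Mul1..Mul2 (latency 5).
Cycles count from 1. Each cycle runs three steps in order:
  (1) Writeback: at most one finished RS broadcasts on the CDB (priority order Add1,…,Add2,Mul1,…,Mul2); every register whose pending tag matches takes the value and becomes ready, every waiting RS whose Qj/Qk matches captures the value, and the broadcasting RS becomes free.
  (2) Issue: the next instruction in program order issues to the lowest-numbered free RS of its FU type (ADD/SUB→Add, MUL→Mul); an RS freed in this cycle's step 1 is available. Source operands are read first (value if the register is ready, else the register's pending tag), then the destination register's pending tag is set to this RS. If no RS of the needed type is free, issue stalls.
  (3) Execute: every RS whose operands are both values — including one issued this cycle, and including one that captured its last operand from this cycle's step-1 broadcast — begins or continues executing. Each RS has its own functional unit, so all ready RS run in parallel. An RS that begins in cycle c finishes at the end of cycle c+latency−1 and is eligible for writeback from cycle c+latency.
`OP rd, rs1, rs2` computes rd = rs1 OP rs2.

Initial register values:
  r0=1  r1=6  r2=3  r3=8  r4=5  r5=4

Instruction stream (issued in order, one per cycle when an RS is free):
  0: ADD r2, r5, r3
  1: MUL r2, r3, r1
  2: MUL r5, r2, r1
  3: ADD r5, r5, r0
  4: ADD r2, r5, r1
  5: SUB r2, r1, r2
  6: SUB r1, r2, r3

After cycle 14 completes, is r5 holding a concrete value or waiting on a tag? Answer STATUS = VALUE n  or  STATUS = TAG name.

c1: issue ADD r2<-Add1 | r0:1,r1:6,r2:Add1,r3:8,r4:5,r5:4
c2: issue MUL r2<-Mul1 | r0:1,r1:6,r2:Mul1,r3:8,r4:5,r5:4
c3: CDB Add1=12; issue MUL r5<-Mul2 | r0:1,r1:6,r2:Mul1,r3:8,r4:5,r5:Mul2
c4: issue ADD r5<-Add1 | r0:1,r1:6,r2:Mul1,r3:8,r4:5,r5:Add1
c5: issue ADD r2<-Add2 | r0:1,r1:6,r2:Add2,r3:8,r4:5,r5:Add1
c6: stall | r0:1,r1:6,r2:Add2,r3:8,r4:5,r5:Add1
c7: CDB Mul1=48; stall | r0:1,r1:6,r2:Add2,r3:8,r4:5,r5:Add1
c8: stall | r0:1,r1:6,r2:Add2,r3:8,r4:5,r5:Add1
c9: stall | r0:1,r1:6,r2:Add2,r3:8,r4:5,r5:Add1
c10: stall | r0:1,r1:6,r2:Add2,r3:8,r4:5,r5:Add1
c11: stall | r0:1,r1:6,r2:Add2,r3:8,r4:5,r5:Add1
c12: CDB Mul2=288; stall | r0:1,r1:6,r2:Add2,r3:8,r4:5,r5:Add1
c13: stall | r0:1,r1:6,r2:Add2,r3:8,r4:5,r5:Add1
c14: CDB Add1=289; issue SUB r2<-Add1 | r0:1,r1:6,r2:Add1,r3:8,r4:5,r5:289

STATUS = VALUE 289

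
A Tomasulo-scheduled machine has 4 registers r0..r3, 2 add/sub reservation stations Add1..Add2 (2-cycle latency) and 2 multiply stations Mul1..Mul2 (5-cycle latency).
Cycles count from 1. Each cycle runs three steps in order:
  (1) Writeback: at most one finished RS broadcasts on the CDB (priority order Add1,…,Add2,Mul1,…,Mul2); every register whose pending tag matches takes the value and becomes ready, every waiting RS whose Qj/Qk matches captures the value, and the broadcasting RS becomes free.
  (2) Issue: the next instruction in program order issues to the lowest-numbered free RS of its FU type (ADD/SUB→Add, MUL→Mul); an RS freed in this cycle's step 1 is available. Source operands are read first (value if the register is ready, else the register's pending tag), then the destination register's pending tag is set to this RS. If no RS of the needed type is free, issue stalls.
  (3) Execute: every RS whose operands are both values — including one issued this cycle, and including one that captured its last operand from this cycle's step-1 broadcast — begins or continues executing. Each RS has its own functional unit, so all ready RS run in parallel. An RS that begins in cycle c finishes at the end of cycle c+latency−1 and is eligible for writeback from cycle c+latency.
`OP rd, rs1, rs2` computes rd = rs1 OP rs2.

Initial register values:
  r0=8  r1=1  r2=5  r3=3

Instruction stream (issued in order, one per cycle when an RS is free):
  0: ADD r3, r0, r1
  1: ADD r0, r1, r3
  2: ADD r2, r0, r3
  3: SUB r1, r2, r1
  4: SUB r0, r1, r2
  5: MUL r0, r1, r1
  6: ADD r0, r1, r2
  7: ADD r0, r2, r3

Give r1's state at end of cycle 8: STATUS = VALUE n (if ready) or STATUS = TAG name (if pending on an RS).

STATUS = TAG Add2

c1: issue ADD r3<-Add1 | r0:8,r1:1,r2:5,r3:Add1
c2: issue ADD r0<-Add2 | r0:Add2,r1:1,r2:5,r3:Add1
c3: CDB Add1=9; issue ADD r2<-Add1 | r0:Add2,r1:1,r2:Add1,r3:9
c4: stall | r0:Add2,r1:1,r2:Add1,r3:9
c5: CDB Add2=10; issue SUB r1<-Add2 | r0:10,r1:Add2,r2:Add1,r3:9
c6: stall | r0:10,r1:Add2,r2:Add1,r3:9
c7: CDB Add1=19; issue SUB r0<-Add1 | r0:Add1,r1:Add2,r2:19,r3:9
c8: issue MUL r0<-Mul1 | r0:Mul1,r1:Add2,r2:19,r3:9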